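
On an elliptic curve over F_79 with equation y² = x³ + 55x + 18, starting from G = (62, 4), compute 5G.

Double-and-add on 5 = (101)₂. Start with G = (62, 4) for the leading 1-bit.
double: tangent at (62, 4): λ = (3·62² + 55)/(2·4) ≡ 53/8. 8⁻¹ ≡ 10 (mod 79), so λ ≡ 53·10 ≡ 56.
  x = λ² - 62 - 62 = 3136 - 124 ≡ 10; y = λ·(62 - 10) - 4 ≡ 64. → (10, 64)
double: tangent at (10, 64): λ = (3·10² + 55)/(2·64) ≡ 39/49. 49⁻¹ ≡ 50 (mod 79), so λ ≡ 39·50 ≡ 54.
  x = λ² - 10 - 10 = 2916 - 20 ≡ 52; y = λ·(10 - 52) - 64 ≡ 38. → (52, 38)
add G: (52, 38) + (62, 4). λ = (4 - 38)/(62 - 52) ≡ 45/10 mod 79. 10⁻¹ ≡ 8 (mod 79) since 10·8 = 80 ≡ 1, so λ ≡ 44.
  x = λ² - 52 - 62 = 1936 - 114 ≡ 5; y = λ·(52 - 5) - 38 ≡ 55. → (5, 55)

(5, 55)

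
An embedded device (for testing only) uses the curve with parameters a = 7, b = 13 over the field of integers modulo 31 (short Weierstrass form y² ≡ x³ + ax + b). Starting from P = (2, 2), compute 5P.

Repeated addition: build up to 5P.
2P: tangent at (2, 2): λ = (3·2² + 7)/(2·2) ≡ 19/4. 4⁻¹ ≡ 8 (mod 31), so λ ≡ 19·8 ≡ 28.
  x = λ² - 2 - 2 = 784 - 4 ≡ 5; y = λ·(2 - 5) - 2 ≡ 7. → (5, 7)
3P: (5, 7) + (2, 2). λ = (2 - 7)/(2 - 5) ≡ 26/28 mod 31. 28⁻¹ ≡ 10 (mod 31), so λ ≡ 12.
  x = λ² - 5 - 2 = 144 - 7 ≡ 13; y = λ·(5 - 13) - 7 ≡ 21. → (13, 21)
4P: (13, 21) + (2, 2). λ = (2 - 21)/(2 - 13) ≡ 12/20 mod 31. 20⁻¹ ≡ 14 (mod 31) since 20·14 = 280 ≡ 1, so λ ≡ 13.
  x = λ² - 13 - 2 = 169 - 15 ≡ 30; y = λ·(13 - 30) - 21 ≡ 6. → (30, 6)
5P: (30, 6) + (2, 2). λ = (2 - 6)/(2 - 30) ≡ 27/3 mod 31. 3⁻¹ ≡ 21 (mod 31), so λ ≡ 9.
  x = λ² - 30 - 2 = 81 - 32 ≡ 18; y = λ·(30 - 18) - 6 ≡ 9. → (18, 9)

(18, 9)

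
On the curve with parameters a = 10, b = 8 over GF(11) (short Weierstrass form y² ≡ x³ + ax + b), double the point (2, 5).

(7, 6)

tangent at (2, 5): λ = (3·2² + 10)/(2·5) ≡ 0/10. 10⁻¹ ≡ 10 (mod 11), so λ ≡ 0·10 ≡ 0.
  x = λ² - 2 - 2 = 0 - 4 ≡ 7; y = λ·(2 - 7) - 5 ≡ 6. → (7, 6)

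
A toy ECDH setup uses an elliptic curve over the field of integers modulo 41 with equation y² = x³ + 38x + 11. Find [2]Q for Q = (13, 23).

tangent at (13, 23): λ = (3·13² + 38)/(2·23) ≡ 12/5. 5⁻¹ ≡ 33 (mod 41), so λ ≡ 12·33 ≡ 27.
  x = λ² - 13 - 13 = 729 - 26 ≡ 6; y = λ·(13 - 6) - 23 ≡ 2. → (6, 2)

(6, 2)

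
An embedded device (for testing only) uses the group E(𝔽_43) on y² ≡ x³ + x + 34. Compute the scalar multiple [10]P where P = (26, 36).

(12, 21)

Double-and-add on 10 = (1010)₂. Start with P = (26, 36) for the leading 1-bit.
double: tangent at (26, 36): λ = (3·26² + 1)/(2·36) ≡ 8/29. 29⁻¹ ≡ 3 (mod 43), so λ ≡ 8·3 ≡ 24.
  x = λ² - 26 - 26 = 576 - 52 ≡ 8; y = λ·(26 - 8) - 36 ≡ 9. → (8, 9)
double: tangent at (8, 9): λ = (3·8² + 1)/(2·9) ≡ 21/18. 18⁻¹ ≡ 12 (mod 43) since 18·12 = 216 ≡ 1, so λ ≡ 21·12 ≡ 37.
  x = λ² - 8 - 8 = 1369 - 16 ≡ 20; y = λ·(8 - 20) - 9 ≡ 20. → (20, 20)
add P: (20, 20) + (26, 36). λ = (36 - 20)/(26 - 20) ≡ 16/6 mod 43. 6⁻¹ ≡ 36 (mod 43) since 6·36 = 216 ≡ 1, so λ ≡ 17.
  x = λ² - 20 - 26 = 289 - 46 ≡ 28; y = λ·(20 - 28) - 20 ≡ 16. → (28, 16)
double: tangent at (28, 16): λ = (3·28² + 1)/(2·16) ≡ 31/32. 32⁻¹ ≡ 39 (mod 43), so λ ≡ 31·39 ≡ 5.
  x = λ² - 28 - 28 = 25 - 56 ≡ 12; y = λ·(28 - 12) - 16 ≡ 21. → (12, 21)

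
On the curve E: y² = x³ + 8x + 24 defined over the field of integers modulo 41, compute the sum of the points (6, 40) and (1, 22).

(24, 10)

(6, 40) + (1, 22). λ = (22 - 40)/(1 - 6) ≡ 23/36 mod 41. 36⁻¹ ≡ 8 (mod 41), so λ ≡ 20.
  x = λ² - 6 - 1 = 400 - 7 ≡ 24; y = λ·(6 - 24) - 40 ≡ 10. → (24, 10)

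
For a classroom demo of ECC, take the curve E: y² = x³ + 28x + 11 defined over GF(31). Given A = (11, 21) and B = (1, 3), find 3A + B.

(5, 20)

First 3A:
Repeated addition: build up to 3A.
2A: tangent at (11, 21): λ = (3·11² + 28)/(2·21) ≡ 19/11. 11⁻¹ ≡ 17 (mod 31), so λ ≡ 19·17 ≡ 13.
  x = λ² - 11 - 11 = 169 - 22 ≡ 23; y = λ·(11 - 23) - 21 ≡ 9. → (23, 9)
3A: (23, 9) + (11, 21). λ = (21 - 9)/(11 - 23) ≡ 12/19 mod 31. 19⁻¹ ≡ 18 (mod 31), so λ ≡ 30.
  x = λ² - 23 - 11 = 900 - 34 ≡ 29; y = λ·(23 - 29) - 9 ≡ 28. → (29, 28)
3A = (29, 28).
Finally 3A + B:
(29, 28) + (1, 3). λ = (3 - 28)/(1 - 29) ≡ 6/3 mod 31. 3⁻¹ ≡ 21 (mod 31), so λ ≡ 2.
  x = λ² - 29 - 1 = 4 - 30 ≡ 5; y = λ·(29 - 5) - 28 ≡ 20. → (5, 20)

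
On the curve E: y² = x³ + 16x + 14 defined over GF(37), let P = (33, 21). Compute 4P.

(6, 17)

Double-and-add on 4 = (100)₂. Start with P = (33, 21) for the leading 1-bit.
double: tangent at (33, 21): λ = (3·33² + 16)/(2·21) ≡ 27/5. 5⁻¹ ≡ 15 (mod 37) since 5·15 = 75 ≡ 1, so λ ≡ 27·15 ≡ 35.
  x = λ² - 33 - 33 = 1225 - 66 ≡ 12; y = λ·(33 - 12) - 21 ≡ 11. → (12, 11)
double: tangent at (12, 11): λ = (3·12² + 16)/(2·11) ≡ 4/22. 22⁻¹ ≡ 32 (mod 37), so λ ≡ 4·32 ≡ 17.
  x = λ² - 12 - 12 = 289 - 24 ≡ 6; y = λ·(12 - 6) - 11 ≡ 17. → (6, 17)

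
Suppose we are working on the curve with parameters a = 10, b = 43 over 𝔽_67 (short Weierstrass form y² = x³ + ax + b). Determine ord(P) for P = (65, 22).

2P: tangent at (65, 22): λ = (3·65² + 10)/(2·22) ≡ 22/44. 44⁻¹ ≡ 32 (mod 67), so λ ≡ 22·32 ≡ 34.
  x = λ² - 65 - 65 = 1156 - 130 ≡ 21; y = λ·(65 - 21) - 22 ≡ 0. → (21, 0)
3P: (21, 0) + (65, 22). λ = (22 - 0)/(65 - 21) ≡ 22/44 mod 67. 44⁻¹ ≡ 32 (mod 67) since 44·32 = 1408 ≡ 1, so λ ≡ 34.
  x = λ² - 21 - 65 = 1156 - 86 ≡ 65; y = λ·(21 - 65) - 0 ≡ 45. → (65, 45)
4P: (65, 45) + (65, 22): same x and y₁ ≡ -y₂, so the sum is O.
4P = O, so the order is 4.

4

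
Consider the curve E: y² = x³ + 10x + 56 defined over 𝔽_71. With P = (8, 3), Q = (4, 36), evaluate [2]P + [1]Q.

First 2P:
Repeated addition: build up to 2P.
2P: tangent at (8, 3): λ = (3·8² + 10)/(2·3) ≡ 60/6. 6⁻¹ ≡ 12 (mod 71) since 6·12 = 72 ≡ 1, so λ ≡ 60·12 ≡ 10.
  x = λ² - 8 - 8 = 100 - 16 ≡ 13; y = λ·(8 - 13) - 3 ≡ 18. → (13, 18)
2P = (13, 18).
Finally 2P + Q:
(13, 18) + (4, 36). λ = (36 - 18)/(4 - 13) ≡ 18/62 mod 71. 62⁻¹ ≡ 63 (mod 71), so λ ≡ 69.
  x = λ² - 13 - 4 = 4761 - 17 ≡ 58; y = λ·(13 - 58) - 18 ≡ 1. → (58, 1)

(58, 1)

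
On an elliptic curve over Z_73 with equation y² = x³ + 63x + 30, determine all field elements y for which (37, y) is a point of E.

4, 69

x³ + 63x + 30 = 53014 ≡ 16 (mod 73).
Square roots of 16 mod 73: 4 and 69 (since 4² = 16 ≡ 16).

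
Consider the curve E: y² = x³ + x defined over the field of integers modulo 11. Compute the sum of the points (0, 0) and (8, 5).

(7, 8)

(0, 0) + (8, 5). λ = (5 - 0)/(8 - 0) ≡ 5/8 mod 11. 8⁻¹ ≡ 7 (mod 11) since 8·7 = 56 ≡ 1, so λ ≡ 2.
  x = λ² - 0 - 8 = 4 - 8 ≡ 7; y = λ·(0 - 7) - 0 ≡ 8. → (7, 8)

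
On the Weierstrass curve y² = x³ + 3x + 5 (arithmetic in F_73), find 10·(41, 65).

(60, 18)

Write Q = (41, 65).
Double-and-add on 10 = (1010)₂. Start with Q = (41, 65) for the leading 1-bit.
double: tangent at (41, 65): λ = (3·41² + 3)/(2·65) ≡ 9/57. 57⁻¹ ≡ 41 (mod 73), so λ ≡ 9·41 ≡ 4.
  x = λ² - 41 - 41 = 16 - 82 ≡ 7; y = λ·(41 - 7) - 65 ≡ 71. → (7, 71)
double: tangent at (7, 71): λ = (3·7² + 3)/(2·71) ≡ 4/69. 69⁻¹ ≡ 18 (mod 73), so λ ≡ 4·18 ≡ 72.
  x = λ² - 7 - 7 = 5184 - 14 ≡ 60; y = λ·(7 - 60) - 71 ≡ 55. → (60, 55)
add Q: (60, 55) + (41, 65). λ = (65 - 55)/(41 - 60) ≡ 10/54 mod 73. 54⁻¹ ≡ 23 (mod 73), so λ ≡ 11.
  x = λ² - 60 - 41 = 121 - 101 ≡ 20; y = λ·(60 - 20) - 55 ≡ 20. → (20, 20)
double: tangent at (20, 20): λ = (3·20² + 3)/(2·20) ≡ 35/40. 40⁻¹ ≡ 42 (mod 73), so λ ≡ 35·42 ≡ 10.
  x = λ² - 20 - 20 = 100 - 40 ≡ 60; y = λ·(20 - 60) - 20 ≡ 18. → (60, 18)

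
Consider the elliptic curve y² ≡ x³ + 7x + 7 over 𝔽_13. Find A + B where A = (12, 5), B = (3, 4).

(12, 5) + (3, 4). λ = (4 - 5)/(3 - 12) ≡ 12/4 mod 13. 4⁻¹ ≡ 10 (mod 13) since 4·10 = 40 ≡ 1, so λ ≡ 3.
  x = λ² - 12 - 3 = 9 - 15 ≡ 7; y = λ·(12 - 7) - 5 ≡ 10. → (7, 10)

(7, 10)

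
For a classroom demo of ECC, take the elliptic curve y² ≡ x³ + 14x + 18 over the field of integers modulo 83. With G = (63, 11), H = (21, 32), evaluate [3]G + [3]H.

(64, 60)

First 3G:
Repeated addition: build up to 3G.
2G: tangent at (63, 11): λ = (3·63² + 14)/(2·11) ≡ 52/22. 22⁻¹ ≡ 34 (mod 83) since 22·34 = 748 ≡ 1, so λ ≡ 52·34 ≡ 25.
  x = λ² - 63 - 63 = 625 - 126 ≡ 1; y = λ·(63 - 1) - 11 ≡ 45. → (1, 45)
3G: (1, 45) + (63, 11). λ = (11 - 45)/(63 - 1) ≡ 49/62 mod 83. 62⁻¹ ≡ 79 (mod 83), so λ ≡ 53.
  x = λ² - 1 - 63 = 2809 - 64 ≡ 6; y = λ·(1 - 6) - 45 ≡ 22. → (6, 22)
3G = (6, 22).
Next 3H:
Repeated addition: build up to 3H.
2H: tangent at (21, 32): λ = (3·21² + 14)/(2·32) ≡ 9/64. 64⁻¹ ≡ 48 (mod 83) since 64·48 = 3072 ≡ 1, so λ ≡ 9·48 ≡ 17.
  x = λ² - 21 - 21 = 289 - 42 ≡ 81; y = λ·(21 - 81) - 32 ≡ 27. → (81, 27)
3H: (81, 27) + (21, 32). λ = (32 - 27)/(21 - 81) ≡ 5/23 mod 83. 23⁻¹ ≡ 65 (mod 83), so λ ≡ 76.
  x = λ² - 81 - 21 = 5776 - 102 ≡ 30; y = λ·(81 - 30) - 27 ≡ 31. → (30, 31)
3H = (30, 31).
Finally 3G + 3H:
(6, 22) + (30, 31). λ = (31 - 22)/(30 - 6) ≡ 9/24 mod 83. 24⁻¹ ≡ 45 (mod 83) since 24·45 = 1080 ≡ 1, so λ ≡ 73.
  x = λ² - 6 - 30 = 5329 - 36 ≡ 64; y = λ·(6 - 64) - 22 ≡ 60. → (64, 60)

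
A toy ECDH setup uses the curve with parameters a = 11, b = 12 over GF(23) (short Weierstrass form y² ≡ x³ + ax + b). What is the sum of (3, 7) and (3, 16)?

The two points share x = 3 and their y-coordinates satisfy 7 + 16 ≡ 0 (mod 23), so they are inverses. Their sum is 𝒪.

O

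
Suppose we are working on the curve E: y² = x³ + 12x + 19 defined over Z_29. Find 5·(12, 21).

(12, 8)

Write Q = (12, 21).
Double-and-add on 5 = (101)₂. Start with Q = (12, 21) for the leading 1-bit.
double: tangent at (12, 21): λ = (3·12² + 12)/(2·21) ≡ 9/13. 13⁻¹ ≡ 9 (mod 29), so λ ≡ 9·9 ≡ 23.
  x = λ² - 12 - 12 = 529 - 24 ≡ 12; y = λ·(12 - 12) - 21 ≡ 8. → (12, 8)
double: tangent at (12, 8): λ = (3·12² + 12)/(2·8) ≡ 9/16. 16⁻¹ ≡ 20 (mod 29) since 16·20 = 320 ≡ 1, so λ ≡ 9·20 ≡ 6.
  x = λ² - 12 - 12 = 36 - 24 ≡ 12; y = λ·(12 - 12) - 8 ≡ 21. → (12, 21)
add Q: tangent at (12, 21): λ = (3·12² + 12)/(2·21) ≡ 9/13. 13⁻¹ ≡ 9 (mod 29), so λ ≡ 9·9 ≡ 23.
  x = λ² - 12 - 12 = 529 - 24 ≡ 12; y = λ·(12 - 12) - 21 ≡ 8. → (12, 8)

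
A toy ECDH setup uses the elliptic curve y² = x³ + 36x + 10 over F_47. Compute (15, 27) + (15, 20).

O

The two points share x = 15 and their y-coordinates satisfy 27 + 20 ≡ 0 (mod 47), so they are inverses. Their sum is O.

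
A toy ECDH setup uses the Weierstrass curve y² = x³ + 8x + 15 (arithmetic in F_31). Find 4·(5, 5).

Write G = (5, 5).
Repeated addition: build up to 4G.
2G: tangent at (5, 5): λ = (3·5² + 8)/(2·5) ≡ 21/10. 10⁻¹ ≡ 28 (mod 31), so λ ≡ 21·28 ≡ 30.
  x = λ² - 5 - 5 = 900 - 10 ≡ 22; y = λ·(5 - 22) - 5 ≡ 12. → (22, 12)
3G: (22, 12) + (5, 5). λ = (5 - 12)/(5 - 22) ≡ 24/14 mod 31. 14⁻¹ ≡ 20 (mod 31), so λ ≡ 15.
  x = λ² - 22 - 5 = 225 - 27 ≡ 12; y = λ·(22 - 12) - 12 ≡ 14. → (12, 14)
4G: (12, 14) + (5, 5). λ = (5 - 14)/(5 - 12) ≡ 22/24 mod 31. 24⁻¹ ≡ 22 (mod 31) since 24·22 = 528 ≡ 1, so λ ≡ 19.
  x = λ² - 12 - 5 = 361 - 17 ≡ 3; y = λ·(12 - 3) - 14 ≡ 2. → (3, 2)

(3, 2)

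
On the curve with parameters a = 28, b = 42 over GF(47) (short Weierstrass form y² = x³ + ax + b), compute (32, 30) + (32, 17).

The two points share x = 32 and their y-coordinates satisfy 30 + 17 ≡ 0 (mod 47), so they are inverses. Their sum is O.

O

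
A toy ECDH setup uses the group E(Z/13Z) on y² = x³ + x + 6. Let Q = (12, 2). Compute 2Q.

tangent at (12, 2): λ = (3·12² + 1)/(2·2) ≡ 4/4. 4⁻¹ ≡ 10 (mod 13), so λ ≡ 4·10 ≡ 1.
  x = λ² - 12 - 12 = 1 - 24 ≡ 3; y = λ·(12 - 3) - 2 ≡ 7. → (3, 7)

(3, 7)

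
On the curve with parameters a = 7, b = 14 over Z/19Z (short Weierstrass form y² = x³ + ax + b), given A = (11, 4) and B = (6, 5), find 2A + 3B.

First 2A:
Repeated addition: build up to 2A.
2A: tangent at (11, 4): λ = (3·11² + 7)/(2·4) ≡ 9/8. 8⁻¹ ≡ 12 (mod 19), so λ ≡ 9·12 ≡ 13.
  x = λ² - 11 - 11 = 169 - 22 ≡ 14; y = λ·(11 - 14) - 4 ≡ 14. → (14, 14)
2A = (14, 14).
Next 3B:
Repeated addition: build up to 3B.
2B: tangent at (6, 5): λ = (3·6² + 7)/(2·5) ≡ 1/10. 10⁻¹ ≡ 2 (mod 19), so λ ≡ 1·2 ≡ 2.
  x = λ² - 6 - 6 = 4 - 12 ≡ 11; y = λ·(6 - 11) - 5 ≡ 4. → (11, 4)
3B: (11, 4) + (6, 5). λ = (5 - 4)/(6 - 11) ≡ 1/14 mod 19. 14⁻¹ ≡ 15 (mod 19) since 14·15 = 210 ≡ 1, so λ ≡ 15.
  x = λ² - 11 - 6 = 225 - 17 ≡ 18; y = λ·(11 - 18) - 4 ≡ 5. → (18, 5)
3B = (18, 5).
Finally 2A + 3B:
(14, 14) + (18, 5). λ = (5 - 14)/(18 - 14) ≡ 10/4 mod 19. 4⁻¹ ≡ 5 (mod 19) since 4·5 = 20 ≡ 1, so λ ≡ 12.
  x = λ² - 14 - 18 = 144 - 32 ≡ 17; y = λ·(14 - 17) - 14 ≡ 7. → (17, 7)

(17, 7)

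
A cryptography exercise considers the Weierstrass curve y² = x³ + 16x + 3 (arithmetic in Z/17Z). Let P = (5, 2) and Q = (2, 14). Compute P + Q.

(5, 2) + (2, 14). λ = (14 - 2)/(2 - 5) ≡ 12/14 mod 17. 14⁻¹ ≡ 11 (mod 17), so λ ≡ 13.
  x = λ² - 5 - 2 = 169 - 7 ≡ 9; y = λ·(5 - 9) - 2 ≡ 14. → (9, 14)

(9, 14)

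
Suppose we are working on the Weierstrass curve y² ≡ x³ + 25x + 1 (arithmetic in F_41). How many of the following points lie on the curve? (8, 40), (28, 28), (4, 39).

0

(8, 40): 40² ≡ 1, rhs ≡ 16 → off.
(28, 28): 28² ≡ 5, rhs ≡ 21 → off.
(4, 39): 39² ≡ 4, rhs ≡ 1 → off.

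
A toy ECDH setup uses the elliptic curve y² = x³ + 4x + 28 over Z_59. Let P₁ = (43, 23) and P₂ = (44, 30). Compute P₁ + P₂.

(43, 23) + (44, 30). λ = (30 - 23)/(44 - 43) ≡ 7/1 mod 59. 1⁻¹ ≡ 1 (mod 59) since 1·1 = 1 ≡ 1, so λ ≡ 7.
  x = λ² - 43 - 44 = 49 - 87 ≡ 21; y = λ·(43 - 21) - 23 ≡ 13. → (21, 13)

(21, 13)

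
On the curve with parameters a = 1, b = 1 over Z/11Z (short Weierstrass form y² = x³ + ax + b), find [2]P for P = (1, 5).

tangent at (1, 5): λ = (3·1² + 1)/(2·5) ≡ 4/10. 10⁻¹ ≡ 10 (mod 11), so λ ≡ 4·10 ≡ 7.
  x = λ² - 1 - 1 = 49 - 2 ≡ 3; y = λ·(1 - 3) - 5 ≡ 3. → (3, 3)

(3, 3)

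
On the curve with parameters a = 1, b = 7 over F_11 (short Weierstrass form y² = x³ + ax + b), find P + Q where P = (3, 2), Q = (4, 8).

(3, 2) + (4, 8). λ = (8 - 2)/(4 - 3) ≡ 6/1 mod 11. 1⁻¹ ≡ 1 (mod 11), so λ ≡ 6.
  x = λ² - 3 - 4 = 36 - 7 ≡ 7; y = λ·(3 - 7) - 2 ≡ 7. → (7, 7)

(7, 7)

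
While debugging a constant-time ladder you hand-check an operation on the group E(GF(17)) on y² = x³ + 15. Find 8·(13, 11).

(9, 9)

Write G = (13, 11).
Double-and-add on 8 = (1000)₂. Start with G = (13, 11) for the leading 1-bit.
double: tangent at (13, 11): λ = (3·13² + 0)/(2·11) ≡ 14/5. 5⁻¹ ≡ 7 (mod 17), so λ ≡ 14·7 ≡ 13.
  x = λ² - 13 - 13 = 169 - 26 ≡ 7; y = λ·(13 - 7) - 11 ≡ 16. → (7, 16)
double: tangent at (7, 16): λ = (3·7² + 0)/(2·16) ≡ 11/15. 15⁻¹ ≡ 8 (mod 17), so λ ≡ 11·8 ≡ 3.
  x = λ² - 7 - 7 = 9 - 14 ≡ 12; y = λ·(7 - 12) - 16 ≡ 3. → (12, 3)
double: tangent at (12, 3): λ = (3·12² + 0)/(2·3) ≡ 7/6. 6⁻¹ ≡ 3 (mod 17), so λ ≡ 7·3 ≡ 4.
  x = λ² - 12 - 12 = 16 - 24 ≡ 9; y = λ·(12 - 9) - 3 ≡ 9. → (9, 9)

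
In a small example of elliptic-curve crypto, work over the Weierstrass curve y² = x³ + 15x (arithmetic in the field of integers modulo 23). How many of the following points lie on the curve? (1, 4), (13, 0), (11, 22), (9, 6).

(1, 4): 4² ≡ 16, rhs ≡ 16 → on.
(13, 0): 0² ≡ 0, rhs ≡ 0 → on.
(11, 22): 22² ≡ 1, rhs ≡ 1 → on.
(9, 6): 6² ≡ 13, rhs ≡ 13 → on.

4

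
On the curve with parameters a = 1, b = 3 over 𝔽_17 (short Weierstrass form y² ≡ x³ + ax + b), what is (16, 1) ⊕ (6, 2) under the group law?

(16, 1) + (6, 2). λ = (2 - 1)/(6 - 16) ≡ 1/7 mod 17. 7⁻¹ ≡ 5 (mod 17), so λ ≡ 5.
  x = λ² - 16 - 6 = 25 - 22 ≡ 3; y = λ·(16 - 3) - 1 ≡ 13. → (3, 13)

(3, 13)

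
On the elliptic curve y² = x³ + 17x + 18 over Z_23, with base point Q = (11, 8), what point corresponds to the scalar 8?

Repeated addition: build up to 8Q.
2Q: tangent at (11, 8): λ = (3·11² + 17)/(2·8) ≡ 12/16. 16⁻¹ ≡ 13 (mod 23), so λ ≡ 12·13 ≡ 18.
  x = λ² - 11 - 11 = 324 - 22 ≡ 3; y = λ·(11 - 3) - 8 ≡ 21. → (3, 21)
3Q: (3, 21) + (11, 8). λ = (8 - 21)/(11 - 3) ≡ 10/8 mod 23. 8⁻¹ ≡ 3 (mod 23), so λ ≡ 7.
  x = λ² - 3 - 11 = 49 - 14 ≡ 12; y = λ·(3 - 12) - 21 ≡ 8. → (12, 8)
4Q: (12, 8) + (11, 8). λ = (8 - 8)/(11 - 12) ≡ 0/22 mod 23. 22⁻¹ ≡ 22 (mod 23), so λ ≡ 0.
  x = λ² - 12 - 11 = 0 - 23 ≡ 0; y = λ·(12 - 0) - 8 ≡ 15. → (0, 15)
5Q: (0, 15) + (11, 8). λ = (8 - 15)/(11 - 0) ≡ 16/11 mod 23. 11⁻¹ ≡ 21 (mod 23), so λ ≡ 14.
  x = λ² - 0 - 11 = 196 - 11 ≡ 1; y = λ·(0 - 1) - 15 ≡ 17. → (1, 17)
6Q: (1, 17) + (11, 8). λ = (8 - 17)/(11 - 1) ≡ 14/10 mod 23. 10⁻¹ ≡ 7 (mod 23), so λ ≡ 6.
  x = λ² - 1 - 11 = 36 - 12 ≡ 1; y = λ·(1 - 1) - 17 ≡ 6. → (1, 6)
7Q: (1, 6) + (11, 8). λ = (8 - 6)/(11 - 1) ≡ 2/10 mod 23. 10⁻¹ ≡ 7 (mod 23), so λ ≡ 14.
  x = λ² - 1 - 11 = 196 - 12 ≡ 0; y = λ·(1 - 0) - 6 ≡ 8. → (0, 8)
8Q: (0, 8) + (11, 8). λ = (8 - 8)/(11 - 0) ≡ 0/11 mod 23. 11⁻¹ ≡ 21 (mod 23), so λ ≡ 0.
  x = λ² - 0 - 11 = 0 - 11 ≡ 12; y = λ·(0 - 12) - 8 ≡ 15. → (12, 15)

(12, 15)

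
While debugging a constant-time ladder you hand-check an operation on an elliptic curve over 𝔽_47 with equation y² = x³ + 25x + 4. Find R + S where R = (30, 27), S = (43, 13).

(28, 7)

(30, 27) + (43, 13). λ = (13 - 27)/(43 - 30) ≡ 33/13 mod 47. 13⁻¹ ≡ 29 (mod 47), so λ ≡ 17.
  x = λ² - 30 - 43 = 289 - 73 ≡ 28; y = λ·(30 - 28) - 27 ≡ 7. → (28, 7)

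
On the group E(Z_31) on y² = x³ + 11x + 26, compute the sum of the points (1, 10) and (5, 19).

(1, 21)

(1, 10) + (5, 19). λ = (19 - 10)/(5 - 1) ≡ 9/4 mod 31. 4⁻¹ ≡ 8 (mod 31), so λ ≡ 10.
  x = λ² - 1 - 5 = 100 - 6 ≡ 1; y = λ·(1 - 1) - 10 ≡ 21. → (1, 21)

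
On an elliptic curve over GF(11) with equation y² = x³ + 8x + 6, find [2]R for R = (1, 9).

tangent at (1, 9): λ = (3·1² + 8)/(2·9) ≡ 0/7. 7⁻¹ ≡ 8 (mod 11) since 7·8 = 56 ≡ 1, so λ ≡ 0·8 ≡ 0.
  x = λ² - 1 - 1 = 0 - 2 ≡ 9; y = λ·(1 - 9) - 9 ≡ 2. → (9, 2)

(9, 2)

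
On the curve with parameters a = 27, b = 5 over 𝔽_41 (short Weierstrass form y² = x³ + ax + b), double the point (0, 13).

(18, 3)

tangent at (0, 13): λ = (3·0² + 27)/(2·13) ≡ 27/26. 26⁻¹ ≡ 30 (mod 41) since 26·30 = 780 ≡ 1, so λ ≡ 27·30 ≡ 31.
  x = λ² - 0 - 0 = 961 - 0 ≡ 18; y = λ·(0 - 18) - 13 ≡ 3. → (18, 3)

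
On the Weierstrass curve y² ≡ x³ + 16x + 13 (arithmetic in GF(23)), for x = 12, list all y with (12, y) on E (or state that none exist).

x³ + 16x + 13 = 1933 ≡ 1 (mod 23).
Square roots of 1 mod 23: 1 and 22 (since 1² = 1 ≡ 1).

1, 22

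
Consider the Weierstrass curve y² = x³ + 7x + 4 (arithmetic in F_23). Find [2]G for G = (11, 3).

tangent at (11, 3): λ = (3·11² + 7)/(2·3) ≡ 2/6. 6⁻¹ ≡ 4 (mod 23), so λ ≡ 2·4 ≡ 8.
  x = λ² - 11 - 11 = 64 - 22 ≡ 19; y = λ·(11 - 19) - 3 ≡ 2. → (19, 2)

(19, 2)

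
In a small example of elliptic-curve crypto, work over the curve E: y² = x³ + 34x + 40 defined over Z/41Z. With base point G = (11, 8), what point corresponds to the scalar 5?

O

Double-and-add on 5 = (101)₂. Start with G = (11, 8) for the leading 1-bit.
double: tangent at (11, 8): λ = (3·11² + 34)/(2·8) ≡ 28/16. 16⁻¹ ≡ 18 (mod 41) since 16·18 = 288 ≡ 1, so λ ≡ 28·18 ≡ 12.
  x = λ² - 11 - 11 = 144 - 22 ≡ 40; y = λ·(11 - 40) - 8 ≡ 13. → (40, 13)
double: tangent at (40, 13): λ = (3·40² + 34)/(2·13) ≡ 37/26. 26⁻¹ ≡ 30 (mod 41), so λ ≡ 37·30 ≡ 3.
  x = λ² - 40 - 40 = 9 - 80 ≡ 11; y = λ·(40 - 11) - 13 ≡ 33. → (11, 33)
add G: (11, 33) + (11, 8): same x and y₁ ≡ -y₂, so the sum is O.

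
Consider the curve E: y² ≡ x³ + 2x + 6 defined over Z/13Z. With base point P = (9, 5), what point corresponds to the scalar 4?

(3, 0)

Repeated addition: build up to 4P.
2P: tangent at (9, 5): λ = (3·9² + 2)/(2·5) ≡ 11/10. 10⁻¹ ≡ 4 (mod 13), so λ ≡ 11·4 ≡ 5.
  x = λ² - 9 - 9 = 25 - 18 ≡ 7; y = λ·(9 - 7) - 5 ≡ 5. → (7, 5)
3P: (7, 5) + (9, 5). λ = (5 - 5)/(9 - 7) ≡ 0/2 mod 13. 2⁻¹ ≡ 7 (mod 13) since 2·7 = 14 ≡ 1, so λ ≡ 0.
  x = λ² - 7 - 9 = 0 - 16 ≡ 10; y = λ·(7 - 10) - 5 ≡ 8. → (10, 8)
4P: (10, 8) + (9, 5). λ = (5 - 8)/(9 - 10) ≡ 10/12 mod 13. 12⁻¹ ≡ 12 (mod 13), so λ ≡ 3.
  x = λ² - 10 - 9 = 9 - 19 ≡ 3; y = λ·(10 - 3) - 8 ≡ 0. → (3, 0)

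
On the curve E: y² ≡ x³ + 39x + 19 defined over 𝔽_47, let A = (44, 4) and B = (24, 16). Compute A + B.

(44, 4) + (24, 16). λ = (16 - 4)/(24 - 44) ≡ 12/27 mod 47. 27⁻¹ ≡ 7 (mod 47), so λ ≡ 37.
  x = λ² - 44 - 24 = 1369 - 68 ≡ 32; y = λ·(44 - 32) - 4 ≡ 17. → (32, 17)

(32, 17)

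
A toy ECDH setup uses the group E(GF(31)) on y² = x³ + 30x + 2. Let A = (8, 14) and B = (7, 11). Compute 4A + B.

(7, 11)

First 4A:
Repeated addition: build up to 4A.
2A: tangent at (8, 14): λ = (3·8² + 30)/(2·14) ≡ 5/28. 28⁻¹ ≡ 10 (mod 31), so λ ≡ 5·10 ≡ 19.
  x = λ² - 8 - 8 = 361 - 16 ≡ 4; y = λ·(8 - 4) - 14 ≡ 0. → (4, 0)
3A: (4, 0) + (8, 14). λ = (14 - 0)/(8 - 4) ≡ 14/4 mod 31. 4⁻¹ ≡ 8 (mod 31), so λ ≡ 19.
  x = λ² - 4 - 8 = 361 - 12 ≡ 8; y = λ·(4 - 8) - 0 ≡ 17. → (8, 17)
4A: (8, 17) + (8, 14): same x and y₁ ≡ -y₂, so the sum is O.
4A = O.
Finally 4A + B:
O + (7, 11) = (7, 11) (identity).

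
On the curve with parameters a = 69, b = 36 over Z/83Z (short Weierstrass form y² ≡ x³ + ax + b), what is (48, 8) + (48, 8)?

(46, 45)

tangent at (48, 8): λ = (3·48² + 69)/(2·8) ≡ 9/16. 16⁻¹ ≡ 26 (mod 83), so λ ≡ 9·26 ≡ 68.
  x = λ² - 48 - 48 = 4624 - 96 ≡ 46; y = λ·(48 - 46) - 8 ≡ 45. → (46, 45)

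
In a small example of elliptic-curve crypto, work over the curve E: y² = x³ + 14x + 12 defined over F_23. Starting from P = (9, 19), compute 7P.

(7, 19)

Double-and-add on 7 = (111)₂. Start with P = (9, 19) for the leading 1-bit.
double: tangent at (9, 19): λ = (3·9² + 14)/(2·19) ≡ 4/15. 15⁻¹ ≡ 20 (mod 23), so λ ≡ 4·20 ≡ 11.
  x = λ² - 9 - 9 = 121 - 18 ≡ 11; y = λ·(9 - 11) - 19 ≡ 5. → (11, 5)
add P: (11, 5) + (9, 19). λ = (19 - 5)/(9 - 11) ≡ 14/21 mod 23. 21⁻¹ ≡ 11 (mod 23), so λ ≡ 16.
  x = λ² - 11 - 9 = 256 - 20 ≡ 6; y = λ·(11 - 6) - 5 ≡ 6. → (6, 6)
double: tangent at (6, 6): λ = (3·6² + 14)/(2·6) ≡ 7/12. 12⁻¹ ≡ 2 (mod 23), so λ ≡ 7·2 ≡ 14.
  x = λ² - 6 - 6 = 196 - 12 ≡ 0; y = λ·(6 - 0) - 6 ≡ 9. → (0, 9)
add P: (0, 9) + (9, 19). λ = (19 - 9)/(9 - 0) ≡ 10/9 mod 23. 9⁻¹ ≡ 18 (mod 23), so λ ≡ 19.
  x = λ² - 0 - 9 = 361 - 9 ≡ 7; y = λ·(0 - 7) - 9 ≡ 19. → (7, 19)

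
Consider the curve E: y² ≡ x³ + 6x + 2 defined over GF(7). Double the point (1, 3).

(2, 6)

tangent at (1, 3): λ = (3·1² + 6)/(2·3) ≡ 2/6. 6⁻¹ ≡ 6 (mod 7) since 6·6 = 36 ≡ 1, so λ ≡ 2·6 ≡ 5.
  x = λ² - 1 - 1 = 25 - 2 ≡ 2; y = λ·(1 - 2) - 3 ≡ 6. → (2, 6)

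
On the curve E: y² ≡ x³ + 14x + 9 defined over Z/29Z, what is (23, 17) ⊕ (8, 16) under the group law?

(23, 17) + (8, 16). λ = (16 - 17)/(8 - 23) ≡ 28/14 mod 29. 14⁻¹ ≡ 27 (mod 29), so λ ≡ 2.
  x = λ² - 23 - 8 = 4 - 31 ≡ 2; y = λ·(23 - 2) - 17 ≡ 25. → (2, 25)

(2, 25)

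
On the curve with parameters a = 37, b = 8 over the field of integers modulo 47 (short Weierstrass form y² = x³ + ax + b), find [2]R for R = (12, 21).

tangent at (12, 21): λ = (3·12² + 37)/(2·21) ≡ 46/42. 42⁻¹ ≡ 28 (mod 47), so λ ≡ 46·28 ≡ 19.
  x = λ² - 12 - 12 = 361 - 24 ≡ 8; y = λ·(12 - 8) - 21 ≡ 8. → (8, 8)

(8, 8)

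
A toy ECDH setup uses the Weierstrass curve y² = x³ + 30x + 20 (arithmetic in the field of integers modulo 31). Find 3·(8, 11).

(24, 5)

Write G = (8, 11).
Repeated addition: build up to 3G.
2G: tangent at (8, 11): λ = (3·8² + 30)/(2·11) ≡ 5/22. 22⁻¹ ≡ 24 (mod 31) since 22·24 = 528 ≡ 1, so λ ≡ 5·24 ≡ 27.
  x = λ² - 8 - 8 = 729 - 16 ≡ 0; y = λ·(8 - 0) - 11 ≡ 19. → (0, 19)
3G: (0, 19) + (8, 11). λ = (11 - 19)/(8 - 0) ≡ 23/8 mod 31. 8⁻¹ ≡ 4 (mod 31) since 8·4 = 32 ≡ 1, so λ ≡ 30.
  x = λ² - 0 - 8 = 900 - 8 ≡ 24; y = λ·(0 - 24) - 19 ≡ 5. → (24, 5)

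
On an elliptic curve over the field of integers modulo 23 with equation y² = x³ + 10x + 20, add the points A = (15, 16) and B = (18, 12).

(15, 16) + (18, 12). λ = (12 - 16)/(18 - 15) ≡ 19/3 mod 23. 3⁻¹ ≡ 8 (mod 23), so λ ≡ 14.
  x = λ² - 15 - 18 = 196 - 33 ≡ 2; y = λ·(15 - 2) - 16 ≡ 5. → (2, 5)

(2, 5)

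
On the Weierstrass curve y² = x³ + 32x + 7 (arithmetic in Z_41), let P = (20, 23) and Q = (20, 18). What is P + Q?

The two points share x = 20 and their y-coordinates satisfy 23 + 18 ≡ 0 (mod 41), so they are inverses. Their sum is 𝒪.

O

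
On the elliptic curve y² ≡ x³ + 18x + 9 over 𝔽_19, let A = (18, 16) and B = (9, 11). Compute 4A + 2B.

(9, 8)

First 4A:
Repeated addition: build up to 4A.
2A: tangent at (18, 16): λ = (3·18² + 18)/(2·16) ≡ 2/13. 13⁻¹ ≡ 3 (mod 19), so λ ≡ 2·3 ≡ 6.
  x = λ² - 18 - 18 = 36 - 36 ≡ 0; y = λ·(18 - 0) - 16 ≡ 16. → (0, 16)
3A: (0, 16) + (18, 16). λ = (16 - 16)/(18 - 0) ≡ 0/18 mod 19. 18⁻¹ ≡ 18 (mod 19), so λ ≡ 0.
  x = λ² - 0 - 18 = 0 - 18 ≡ 1; y = λ·(0 - 1) - 16 ≡ 3. → (1, 3)
4A: (1, 3) + (18, 16). λ = (16 - 3)/(18 - 1) ≡ 13/17 mod 19. 17⁻¹ ≡ 9 (mod 19) since 17·9 = 153 ≡ 1, so λ ≡ 3.
  x = λ² - 1 - 18 = 9 - 19 ≡ 9; y = λ·(1 - 9) - 3 ≡ 11. → (9, 11)
4A = (9, 11).
Next 2B:
Repeated addition: build up to 2B.
2B: tangent at (9, 11): λ = (3·9² + 18)/(2·11) ≡ 14/3. 3⁻¹ ≡ 13 (mod 19), so λ ≡ 14·13 ≡ 11.
  x = λ² - 9 - 9 = 121 - 18 ≡ 8; y = λ·(9 - 8) - 11 ≡ 0. → (8, 0)
2B = (8, 0).
Finally 4A + 2B:
(9, 11) + (8, 0). λ = (0 - 11)/(8 - 9) ≡ 8/18 mod 19. 18⁻¹ ≡ 18 (mod 19), so λ ≡ 11.
  x = λ² - 9 - 8 = 121 - 17 ≡ 9; y = λ·(9 - 9) - 11 ≡ 8. → (9, 8)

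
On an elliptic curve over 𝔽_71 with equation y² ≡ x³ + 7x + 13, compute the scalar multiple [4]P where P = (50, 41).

(56, 15)

Double-and-add on 4 = (100)₂. Start with P = (50, 41) for the leading 1-bit.
double: tangent at (50, 41): λ = (3·50² + 7)/(2·41) ≡ 52/11. 11⁻¹ ≡ 13 (mod 71) since 11·13 = 143 ≡ 1, so λ ≡ 52·13 ≡ 37.
  x = λ² - 50 - 50 = 1369 - 100 ≡ 62; y = λ·(50 - 62) - 41 ≡ 12. → (62, 12)
double: tangent at (62, 12): λ = (3·62² + 7)/(2·12) ≡ 37/24. 24⁻¹ ≡ 3 (mod 71) since 24·3 = 72 ≡ 1, so λ ≡ 37·3 ≡ 40.
  x = λ² - 62 - 62 = 1600 - 124 ≡ 56; y = λ·(62 - 56) - 12 ≡ 15. → (56, 15)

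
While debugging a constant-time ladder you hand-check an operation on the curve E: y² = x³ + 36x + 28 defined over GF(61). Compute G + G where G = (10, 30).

tangent at (10, 30): λ = (3·10² + 36)/(2·30) ≡ 31/60. 60⁻¹ ≡ 60 (mod 61) since 60·60 = 3600 ≡ 1, so λ ≡ 31·60 ≡ 30.
  x = λ² - 10 - 10 = 900 - 20 ≡ 26; y = λ·(10 - 26) - 30 ≡ 39. → (26, 39)

(26, 39)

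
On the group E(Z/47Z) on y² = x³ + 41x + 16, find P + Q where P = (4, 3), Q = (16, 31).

(4, 3) + (16, 31). λ = (31 - 3)/(16 - 4) ≡ 28/12 mod 47. 12⁻¹ ≡ 4 (mod 47) since 12·4 = 48 ≡ 1, so λ ≡ 18.
  x = λ² - 4 - 16 = 324 - 20 ≡ 22; y = λ·(4 - 22) - 3 ≡ 2. → (22, 2)

(22, 2)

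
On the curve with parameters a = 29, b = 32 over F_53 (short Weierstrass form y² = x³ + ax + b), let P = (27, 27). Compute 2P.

(46, 4)

tangent at (27, 27): λ = (3·27² + 29)/(2·27) ≡ 43/1. 1⁻¹ ≡ 1 (mod 53), so λ ≡ 43·1 ≡ 43.
  x = λ² - 27 - 27 = 1849 - 54 ≡ 46; y = λ·(27 - 46) - 27 ≡ 4. → (46, 4)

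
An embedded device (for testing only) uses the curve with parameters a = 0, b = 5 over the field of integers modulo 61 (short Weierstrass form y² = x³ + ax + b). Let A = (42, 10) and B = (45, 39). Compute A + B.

(42, 10) + (45, 39). λ = (39 - 10)/(45 - 42) ≡ 29/3 mod 61. 3⁻¹ ≡ 41 (mod 61), so λ ≡ 30.
  x = λ² - 42 - 45 = 900 - 87 ≡ 20; y = λ·(42 - 20) - 10 ≡ 40. → (20, 40)

(20, 40)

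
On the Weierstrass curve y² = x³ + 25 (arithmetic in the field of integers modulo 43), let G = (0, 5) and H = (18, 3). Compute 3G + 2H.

(21, 27)

First 3G:
Repeated addition: build up to 3G.
2G: tangent at (0, 5): λ = (3·0² + 0)/(2·5) ≡ 0/10. 10⁻¹ ≡ 13 (mod 43) since 10·13 = 130 ≡ 1, so λ ≡ 0·13 ≡ 0.
  x = λ² - 0 - 0 = 0 - 0 ≡ 0; y = λ·(0 - 0) - 5 ≡ 38. → (0, 38)
3G: (0, 38) + (0, 5): same x and y₁ ≡ -y₂, so the sum is O.
3G = O.
Next 2H:
Repeated addition: build up to 2H.
2H: tangent at (18, 3): λ = (3·18² + 0)/(2·3) ≡ 26/6. 6⁻¹ ≡ 36 (mod 43), so λ ≡ 26·36 ≡ 33.
  x = λ² - 18 - 18 = 1089 - 36 ≡ 21; y = λ·(18 - 21) - 3 ≡ 27. → (21, 27)
2H = (21, 27).
Finally 3G + 2H:
O + (21, 27) = (21, 27) (identity).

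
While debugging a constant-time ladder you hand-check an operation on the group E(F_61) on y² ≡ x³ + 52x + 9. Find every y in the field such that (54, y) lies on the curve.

x³ + 52x + 9 = 160281 ≡ 34 (mod 61).
Square roots of 34 mod 61: 20 and 41 (since 20² = 400 ≡ 34).

20, 41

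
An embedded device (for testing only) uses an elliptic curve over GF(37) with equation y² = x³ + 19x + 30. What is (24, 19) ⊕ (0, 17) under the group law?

(22, 12)

(24, 19) + (0, 17). λ = (17 - 19)/(0 - 24) ≡ 35/13 mod 37. 13⁻¹ ≡ 20 (mod 37) since 13·20 = 260 ≡ 1, so λ ≡ 34.
  x = λ² - 24 - 0 = 1156 - 24 ≡ 22; y = λ·(24 - 22) - 19 ≡ 12. → (22, 12)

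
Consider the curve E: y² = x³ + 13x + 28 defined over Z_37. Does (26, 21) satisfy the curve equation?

yes

y² = 21² ≡ 34; x³ + 13x + 28 = 17942 ≡ 34 (mod 37). 34 = 34.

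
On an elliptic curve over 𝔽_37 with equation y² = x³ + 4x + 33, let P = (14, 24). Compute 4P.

Double-and-add on 4 = (100)₂. Start with P = (14, 24) for the leading 1-bit.
double: tangent at (14, 24): λ = (3·14² + 4)/(2·24) ≡ 0/11. 11⁻¹ ≡ 27 (mod 37), so λ ≡ 0·27 ≡ 0.
  x = λ² - 14 - 14 = 0 - 28 ≡ 9; y = λ·(14 - 9) - 24 ≡ 13. → (9, 13)
double: tangent at (9, 13): λ = (3·9² + 4)/(2·13) ≡ 25/26. 26⁻¹ ≡ 10 (mod 37), so λ ≡ 25·10 ≡ 28.
  x = λ² - 9 - 9 = 784 - 18 ≡ 26; y = λ·(9 - 26) - 13 ≡ 29. → (26, 29)

(26, 29)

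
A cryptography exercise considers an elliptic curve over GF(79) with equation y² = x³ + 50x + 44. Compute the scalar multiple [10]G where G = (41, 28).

(25, 31)

Repeated addition: build up to 10G.
2G: tangent at (41, 28): λ = (3·41² + 50)/(2·28) ≡ 37/56. 56⁻¹ ≡ 24 (mod 79), so λ ≡ 37·24 ≡ 19.
  x = λ² - 41 - 41 = 361 - 82 ≡ 42; y = λ·(41 - 42) - 28 ≡ 32. → (42, 32)
3G: (42, 32) + (41, 28). λ = (28 - 32)/(41 - 42) ≡ 75/78 mod 79. 78⁻¹ ≡ 78 (mod 79) since 78·78 = 6084 ≡ 1, so λ ≡ 4.
  x = λ² - 42 - 41 = 16 - 83 ≡ 12; y = λ·(42 - 12) - 32 ≡ 9. → (12, 9)
4G: (12, 9) + (41, 28). λ = (28 - 9)/(41 - 12) ≡ 19/29 mod 79. 29⁻¹ ≡ 30 (mod 79) since 29·30 = 870 ≡ 1, so λ ≡ 17.
  x = λ² - 12 - 41 = 289 - 53 ≡ 78; y = λ·(12 - 78) - 9 ≡ 54. → (78, 54)
5G: (78, 54) + (41, 28). λ = (28 - 54)/(41 - 78) ≡ 53/42 mod 79. 42⁻¹ ≡ 32 (mod 79), so λ ≡ 37.
  x = λ² - 78 - 41 = 1369 - 119 ≡ 65; y = λ·(78 - 65) - 54 ≡ 32. → (65, 32)
6G: (65, 32) + (41, 28). λ = (28 - 32)/(41 - 65) ≡ 75/55 mod 79. 55⁻¹ ≡ 23 (mod 79), so λ ≡ 66.
  x = λ² - 65 - 41 = 4356 - 106 ≡ 63; y = λ·(65 - 63) - 32 ≡ 21. → (63, 21)
7G: (63, 21) + (41, 28). λ = (28 - 21)/(41 - 63) ≡ 7/57 mod 79. 57⁻¹ ≡ 61 (mod 79), so λ ≡ 32.
  x = λ² - 63 - 41 = 1024 - 104 ≡ 51; y = λ·(63 - 51) - 21 ≡ 47. → (51, 47)
8G: (51, 47) + (41, 28). λ = (28 - 47)/(41 - 51) ≡ 60/69 mod 79. 69⁻¹ ≡ 71 (mod 79) since 69·71 = 4899 ≡ 1, so λ ≡ 73.
  x = λ² - 51 - 41 = 5329 - 92 ≡ 23; y = λ·(51 - 23) - 47 ≡ 22. → (23, 22)
9G: (23, 22) + (41, 28). λ = (28 - 22)/(41 - 23) ≡ 6/18 mod 79. 18⁻¹ ≡ 22 (mod 79), so λ ≡ 53.
  x = λ² - 23 - 41 = 2809 - 64 ≡ 59; y = λ·(23 - 59) - 22 ≡ 45. → (59, 45)
10G: (59, 45) + (41, 28). λ = (28 - 45)/(41 - 59) ≡ 62/61 mod 79. 61⁻¹ ≡ 57 (mod 79), so λ ≡ 58.
  x = λ² - 59 - 41 = 3364 - 100 ≡ 25; y = λ·(59 - 25) - 45 ≡ 31. → (25, 31)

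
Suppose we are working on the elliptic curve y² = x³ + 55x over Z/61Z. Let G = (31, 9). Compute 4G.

Double-and-add on 4 = (100)₂. Start with G = (31, 9) for the leading 1-bit.
double: tangent at (31, 9): λ = (3·31² + 55)/(2·9) ≡ 10/18. 18⁻¹ ≡ 17 (mod 61) since 18·17 = 306 ≡ 1, so λ ≡ 10·17 ≡ 48.
  x = λ² - 31 - 31 = 2304 - 62 ≡ 46; y = λ·(31 - 46) - 9 ≡ 3. → (46, 3)
double: tangent at (46, 3): λ = (3·46² + 55)/(2·3) ≡ 59/6. 6⁻¹ ≡ 51 (mod 61) since 6·51 = 306 ≡ 1, so λ ≡ 59·51 ≡ 20.
  x = λ² - 46 - 46 = 400 - 92 ≡ 3; y = λ·(46 - 3) - 3 ≡ 3. → (3, 3)

(3, 3)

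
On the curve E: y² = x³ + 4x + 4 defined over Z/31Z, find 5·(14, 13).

Write P = (14, 13).
Double-and-add on 5 = (101)₂. Start with P = (14, 13) for the leading 1-bit.
double: tangent at (14, 13): λ = (3·14² + 4)/(2·13) ≡ 3/26. 26⁻¹ ≡ 6 (mod 31) since 26·6 = 156 ≡ 1, so λ ≡ 3·6 ≡ 18.
  x = λ² - 14 - 14 = 324 - 28 ≡ 17; y = λ·(14 - 17) - 13 ≡ 26. → (17, 26)
double: tangent at (17, 26): λ = (3·17² + 4)/(2·26) ≡ 3/21. 21⁻¹ ≡ 3 (mod 31) since 21·3 = 63 ≡ 1, so λ ≡ 3·3 ≡ 9.
  x = λ² - 17 - 17 = 81 - 34 ≡ 16; y = λ·(17 - 16) - 26 ≡ 14. → (16, 14)
add P: (16, 14) + (14, 13). λ = (13 - 14)/(14 - 16) ≡ 30/29 mod 31. 29⁻¹ ≡ 15 (mod 31) since 29·15 = 435 ≡ 1, so λ ≡ 16.
  x = λ² - 16 - 14 = 256 - 30 ≡ 9; y = λ·(16 - 9) - 14 ≡ 5. → (9, 5)

(9, 5)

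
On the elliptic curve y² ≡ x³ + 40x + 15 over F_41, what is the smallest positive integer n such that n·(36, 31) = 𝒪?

4

2P: tangent at (36, 31): λ = (3·36² + 40)/(2·31) ≡ 33/21. 21⁻¹ ≡ 2 (mod 41) since 21·2 = 42 ≡ 1, so λ ≡ 33·2 ≡ 25.
  x = λ² - 36 - 36 = 625 - 72 ≡ 20; y = λ·(36 - 20) - 31 ≡ 0. → (20, 0)
3P: (20, 0) + (36, 31). λ = (31 - 0)/(36 - 20) ≡ 31/16 mod 41. 16⁻¹ ≡ 18 (mod 41) since 16·18 = 288 ≡ 1, so λ ≡ 25.
  x = λ² - 20 - 36 = 625 - 56 ≡ 36; y = λ·(20 - 36) - 0 ≡ 10. → (36, 10)
4P: (36, 10) + (36, 31): same x and y₁ ≡ -y₂, so the sum is 𝒪.
4P = 𝒪, so the order is 4.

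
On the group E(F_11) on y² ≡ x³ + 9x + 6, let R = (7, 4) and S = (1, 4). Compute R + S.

(3, 7)

(7, 4) + (1, 4). λ = (4 - 4)/(1 - 7) ≡ 0/5 mod 11. 5⁻¹ ≡ 9 (mod 11) since 5·9 = 45 ≡ 1, so λ ≡ 0.
  x = λ² - 7 - 1 = 0 - 8 ≡ 3; y = λ·(7 - 3) - 4 ≡ 7. → (3, 7)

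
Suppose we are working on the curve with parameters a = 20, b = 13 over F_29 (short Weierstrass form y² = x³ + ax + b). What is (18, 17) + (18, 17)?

tangent at (18, 17): λ = (3·18² + 20)/(2·17) ≡ 6/5. 5⁻¹ ≡ 6 (mod 29) since 5·6 = 30 ≡ 1, so λ ≡ 6·6 ≡ 7.
  x = λ² - 18 - 18 = 49 - 36 ≡ 13; y = λ·(18 - 13) - 17 ≡ 18. → (13, 18)

(13, 18)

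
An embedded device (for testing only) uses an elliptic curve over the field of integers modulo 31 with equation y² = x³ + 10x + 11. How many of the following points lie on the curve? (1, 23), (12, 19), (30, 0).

1

(1, 23): 23² ≡ 2, rhs ≡ 22 → off.
(12, 19): 19² ≡ 20, rhs ≡ 30 → off.
(30, 0): 0² ≡ 0, rhs ≡ 0 → on.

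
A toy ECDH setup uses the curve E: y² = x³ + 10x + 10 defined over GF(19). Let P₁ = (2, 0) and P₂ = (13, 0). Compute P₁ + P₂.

(2, 0) + (13, 0). λ = (0 - 0)/(13 - 2) ≡ 0/11 mod 19. 11⁻¹ ≡ 7 (mod 19) since 11·7 = 77 ≡ 1, so λ ≡ 0.
  x = λ² - 2 - 13 = 0 - 15 ≡ 4; y = λ·(2 - 4) - 0 ≡ 0. → (4, 0)

(4, 0)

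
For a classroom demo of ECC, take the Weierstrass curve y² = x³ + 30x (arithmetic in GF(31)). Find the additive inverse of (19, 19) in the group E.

-(19, 19) = (19, -19 mod 31) = (19, 12).

(19, 12)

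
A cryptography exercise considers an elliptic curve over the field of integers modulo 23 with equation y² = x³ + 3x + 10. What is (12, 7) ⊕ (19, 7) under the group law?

(12, 7) + (19, 7). λ = (7 - 7)/(19 - 12) ≡ 0/7 mod 23. 7⁻¹ ≡ 10 (mod 23), so λ ≡ 0.
  x = λ² - 12 - 19 = 0 - 31 ≡ 15; y = λ·(12 - 15) - 7 ≡ 16. → (15, 16)

(15, 16)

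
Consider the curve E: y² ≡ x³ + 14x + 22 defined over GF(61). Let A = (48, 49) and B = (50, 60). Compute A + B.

(48, 49) + (50, 60). λ = (60 - 49)/(50 - 48) ≡ 11/2 mod 61. 2⁻¹ ≡ 31 (mod 61), so λ ≡ 36.
  x = λ² - 48 - 50 = 1296 - 98 ≡ 39; y = λ·(48 - 39) - 49 ≡ 31. → (39, 31)

(39, 31)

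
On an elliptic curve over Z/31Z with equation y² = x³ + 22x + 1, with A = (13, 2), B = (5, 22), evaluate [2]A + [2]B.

First 2A:
Repeated addition: build up to 2A.
2A: tangent at (13, 2): λ = (3·13² + 22)/(2·2) ≡ 2/4. 4⁻¹ ≡ 8 (mod 31) since 4·8 = 32 ≡ 1, so λ ≡ 2·8 ≡ 16.
  x = λ² - 13 - 13 = 256 - 26 ≡ 13; y = λ·(13 - 13) - 2 ≡ 29. → (13, 29)
2A = (13, 29).
Next 2B:
Repeated addition: build up to 2B.
2B: tangent at (5, 22): λ = (3·5² + 22)/(2·22) ≡ 4/13. 13⁻¹ ≡ 12 (mod 31), so λ ≡ 4·12 ≡ 17.
  x = λ² - 5 - 5 = 289 - 10 ≡ 0; y = λ·(5 - 0) - 22 ≡ 1. → (0, 1)
2B = (0, 1).
Finally 2A + 2B:
(13, 29) + (0, 1). λ = (1 - 29)/(0 - 13) ≡ 3/18 mod 31. 18⁻¹ ≡ 19 (mod 31), so λ ≡ 26.
  x = λ² - 13 - 0 = 676 - 13 ≡ 12; y = λ·(13 - 12) - 29 ≡ 28. → (12, 28)

(12, 28)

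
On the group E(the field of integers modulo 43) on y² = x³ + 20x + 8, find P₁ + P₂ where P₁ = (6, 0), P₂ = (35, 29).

(3, 3)

(6, 0) + (35, 29). λ = (29 - 0)/(35 - 6) ≡ 29/29 mod 43. 29⁻¹ ≡ 3 (mod 43), so λ ≡ 1.
  x = λ² - 6 - 35 = 1 - 41 ≡ 3; y = λ·(6 - 3) - 0 ≡ 3. → (3, 3)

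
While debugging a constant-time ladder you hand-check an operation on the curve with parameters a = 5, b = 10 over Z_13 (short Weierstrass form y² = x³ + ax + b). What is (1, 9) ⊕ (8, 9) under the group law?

(1, 9) + (8, 9). λ = (9 - 9)/(8 - 1) ≡ 0/7 mod 13. 7⁻¹ ≡ 2 (mod 13), so λ ≡ 0.
  x = λ² - 1 - 8 = 0 - 9 ≡ 4; y = λ·(1 - 4) - 9 ≡ 4. → (4, 4)

(4, 4)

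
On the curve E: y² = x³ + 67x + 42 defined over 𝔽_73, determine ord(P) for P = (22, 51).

7

2P: tangent at (22, 51): λ = (3·22² + 67)/(2·51) ≡ 59/29. 29⁻¹ ≡ 68 (mod 73) since 29·68 = 1972 ≡ 1, so λ ≡ 59·68 ≡ 70.
  x = λ² - 22 - 22 = 4900 - 44 ≡ 38; y = λ·(22 - 38) - 51 ≡ 70. → (38, 70)
3P: (38, 70) + (22, 51). λ = (51 - 70)/(22 - 38) ≡ 54/57 mod 73. 57⁻¹ ≡ 41 (mod 73) since 57·41 = 2337 ≡ 1, so λ ≡ 24.
  x = λ² - 38 - 22 = 576 - 60 ≡ 5; y = λ·(38 - 5) - 70 ≡ 65. → (5, 65)
4P: (5, 65) + (22, 51). λ = (51 - 65)/(22 - 5) ≡ 59/17 mod 73. 17⁻¹ ≡ 43 (mod 73), so λ ≡ 55.
  x = λ² - 5 - 22 = 3025 - 27 ≡ 5; y = λ·(5 - 5) - 65 ≡ 8. → (5, 8)
5P: (5, 8) + (22, 51). λ = (51 - 8)/(22 - 5) ≡ 43/17 mod 73. 17⁻¹ ≡ 43 (mod 73) since 17·43 = 731 ≡ 1, so λ ≡ 24.
  x = λ² - 5 - 22 = 576 - 27 ≡ 38; y = λ·(5 - 38) - 8 ≡ 3. → (38, 3)
6P: (38, 3) + (22, 51). λ = (51 - 3)/(22 - 38) ≡ 48/57 mod 73. 57⁻¹ ≡ 41 (mod 73), so λ ≡ 70.
  x = λ² - 38 - 22 = 4900 - 60 ≡ 22; y = λ·(38 - 22) - 3 ≡ 22. → (22, 22)
7P: (22, 22) + (22, 51): same x and y₁ ≡ -y₂, so the sum is 𝒪.
7P = 𝒪, so the order is 7.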